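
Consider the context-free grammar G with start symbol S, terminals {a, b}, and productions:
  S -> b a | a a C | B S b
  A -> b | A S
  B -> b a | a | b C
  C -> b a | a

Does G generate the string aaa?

S ⇒ aaC ⇒ aaa

yes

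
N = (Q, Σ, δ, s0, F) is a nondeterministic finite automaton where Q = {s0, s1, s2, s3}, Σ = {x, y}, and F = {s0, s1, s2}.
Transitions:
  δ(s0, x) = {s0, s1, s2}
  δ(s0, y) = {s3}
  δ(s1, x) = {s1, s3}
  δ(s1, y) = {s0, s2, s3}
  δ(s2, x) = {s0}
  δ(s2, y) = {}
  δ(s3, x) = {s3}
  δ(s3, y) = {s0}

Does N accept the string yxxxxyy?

Start: {s0}
read y: {s3}
read x: {s3}
read x: {s3}
read x: {s3}
read x: {s3}
read y: {s0}
read y: {s3}
Reachable ∩ accepting = {} — empty.

rejected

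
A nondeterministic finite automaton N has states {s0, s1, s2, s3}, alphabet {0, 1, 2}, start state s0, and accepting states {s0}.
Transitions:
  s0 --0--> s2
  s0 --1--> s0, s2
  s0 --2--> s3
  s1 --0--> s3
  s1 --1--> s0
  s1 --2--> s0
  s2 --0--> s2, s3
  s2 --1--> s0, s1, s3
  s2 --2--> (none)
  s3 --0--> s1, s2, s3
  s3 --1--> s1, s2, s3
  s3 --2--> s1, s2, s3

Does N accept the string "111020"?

rejected

Start: {s0}
read 1: {s0, s2}
read 1: {s0, s1, s2, s3}
read 1: {s0, s1, s2, s3}
read 0: {s1, s2, s3}
read 2: {s0, s1, s2, s3}
read 0: {s1, s2, s3}
Reachable ∩ accepting = {} — empty.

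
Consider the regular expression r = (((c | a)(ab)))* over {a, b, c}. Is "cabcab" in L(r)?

yes

Split into 2 pieces cab · cab; each matches ((c|a)(ab)).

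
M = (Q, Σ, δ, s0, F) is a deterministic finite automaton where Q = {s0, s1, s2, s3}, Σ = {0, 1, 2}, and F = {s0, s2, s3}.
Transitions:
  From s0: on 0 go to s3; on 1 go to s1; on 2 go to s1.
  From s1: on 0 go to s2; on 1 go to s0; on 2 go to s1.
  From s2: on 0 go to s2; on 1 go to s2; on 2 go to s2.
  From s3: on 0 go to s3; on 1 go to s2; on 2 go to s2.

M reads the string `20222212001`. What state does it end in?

s2

s0 --2--> s1
s1 --0--> s2
s2 --2--> s2
s2 --2--> s2
s2 --2--> s2
s2 --2--> s2
s2 --1--> s2
s2 --2--> s2
s2 --0--> s2
s2 --0--> s2
s2 --1--> s2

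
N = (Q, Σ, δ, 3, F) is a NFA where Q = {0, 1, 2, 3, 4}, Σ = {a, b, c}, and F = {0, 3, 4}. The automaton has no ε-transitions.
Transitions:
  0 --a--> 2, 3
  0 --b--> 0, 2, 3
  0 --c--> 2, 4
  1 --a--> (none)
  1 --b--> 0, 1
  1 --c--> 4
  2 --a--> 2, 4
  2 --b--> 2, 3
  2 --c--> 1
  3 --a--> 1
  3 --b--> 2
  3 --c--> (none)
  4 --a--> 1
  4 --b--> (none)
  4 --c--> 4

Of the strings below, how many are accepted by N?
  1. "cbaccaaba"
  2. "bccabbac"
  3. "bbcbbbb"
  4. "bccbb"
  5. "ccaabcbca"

"cbaccaaba": rejected
"bccabbac": accepted
"bbcbbbb": accepted
"bccbb": rejected
"ccaabcbca": rejected

2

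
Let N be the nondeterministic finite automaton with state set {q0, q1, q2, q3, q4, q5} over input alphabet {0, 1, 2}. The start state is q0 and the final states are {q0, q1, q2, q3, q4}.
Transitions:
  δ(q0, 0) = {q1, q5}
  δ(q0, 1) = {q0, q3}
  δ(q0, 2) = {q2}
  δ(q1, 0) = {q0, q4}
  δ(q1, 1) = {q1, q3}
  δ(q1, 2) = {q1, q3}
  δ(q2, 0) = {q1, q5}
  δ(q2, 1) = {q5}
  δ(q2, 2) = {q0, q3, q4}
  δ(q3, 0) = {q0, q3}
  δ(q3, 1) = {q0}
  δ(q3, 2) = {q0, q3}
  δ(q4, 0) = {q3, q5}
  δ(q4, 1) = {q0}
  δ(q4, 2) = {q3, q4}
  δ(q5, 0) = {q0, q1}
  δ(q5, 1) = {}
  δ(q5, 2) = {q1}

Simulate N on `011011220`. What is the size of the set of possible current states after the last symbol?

Start: {q0}
read 0: {q1, q5}
read 1: {q1, q3}
read 1: {q0, q1, q3}
read 0: {q0, q1, q3, q4, q5}
read 1: {q0, q1, q3}
read 1: {q0, q1, q3}
read 2: {q0, q1, q2, q3}
read 2: {q0, q1, q2, q3, q4}
read 0: {q0, q1, q3, q4, q5}
Final reachable set {q0, q1, q3, q4, q5} has 5 states.

5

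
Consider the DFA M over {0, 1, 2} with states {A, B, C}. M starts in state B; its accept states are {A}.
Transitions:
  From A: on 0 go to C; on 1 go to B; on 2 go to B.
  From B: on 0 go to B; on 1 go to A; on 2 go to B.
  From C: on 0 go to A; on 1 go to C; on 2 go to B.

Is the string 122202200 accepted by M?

rejected

B --1--> A
A --2--> B
B --2--> B
B --2--> B
B --0--> B
B --2--> B
B --2--> B
B --0--> B
B --0--> B
End in state B, which is not an accepting state.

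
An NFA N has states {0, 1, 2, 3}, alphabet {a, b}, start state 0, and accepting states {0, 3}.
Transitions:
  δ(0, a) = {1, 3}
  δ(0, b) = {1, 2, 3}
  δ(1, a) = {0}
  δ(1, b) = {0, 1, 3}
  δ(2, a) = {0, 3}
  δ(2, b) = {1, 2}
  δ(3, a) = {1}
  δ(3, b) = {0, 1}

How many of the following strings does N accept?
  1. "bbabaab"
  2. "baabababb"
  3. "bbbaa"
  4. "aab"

"bbabaab": accepted
"baabababb": accepted
"bbbaa": accepted
"aab": accepted

4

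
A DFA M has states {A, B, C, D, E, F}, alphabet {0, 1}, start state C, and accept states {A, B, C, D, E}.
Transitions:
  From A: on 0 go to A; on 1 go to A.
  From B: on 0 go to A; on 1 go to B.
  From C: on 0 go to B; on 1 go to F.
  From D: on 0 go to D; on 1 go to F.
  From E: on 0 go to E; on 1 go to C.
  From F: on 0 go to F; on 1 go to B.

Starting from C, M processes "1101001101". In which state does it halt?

C --1--> F
F --1--> B
B --0--> A
A --1--> A
A --0--> A
A --0--> A
A --1--> A
A --1--> A
A --0--> A
A --1--> A

A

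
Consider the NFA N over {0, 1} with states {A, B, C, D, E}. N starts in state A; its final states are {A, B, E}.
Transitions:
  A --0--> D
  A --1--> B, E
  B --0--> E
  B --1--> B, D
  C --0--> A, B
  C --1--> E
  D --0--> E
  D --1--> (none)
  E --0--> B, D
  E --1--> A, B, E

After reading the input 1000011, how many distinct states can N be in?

Start: {A}
read 1: {B, E}
read 0: {B, D, E}
read 0: {B, D, E}
read 0: {B, D, E}
read 0: {B, D, E}
read 1: {A, B, D, E}
read 1: {A, B, D, E}
Final reachable set {A, B, D, E} has 4 states.

4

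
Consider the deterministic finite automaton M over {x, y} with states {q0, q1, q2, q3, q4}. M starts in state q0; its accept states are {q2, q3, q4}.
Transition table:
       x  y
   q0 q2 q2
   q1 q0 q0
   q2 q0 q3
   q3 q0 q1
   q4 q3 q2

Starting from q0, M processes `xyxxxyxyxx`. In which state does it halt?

q0 --x--> q2
q2 --y--> q3
q3 --x--> q0
q0 --x--> q2
q2 --x--> q0
q0 --y--> q2
q2 --x--> q0
q0 --y--> q2
q2 --x--> q0
q0 --x--> q2

q2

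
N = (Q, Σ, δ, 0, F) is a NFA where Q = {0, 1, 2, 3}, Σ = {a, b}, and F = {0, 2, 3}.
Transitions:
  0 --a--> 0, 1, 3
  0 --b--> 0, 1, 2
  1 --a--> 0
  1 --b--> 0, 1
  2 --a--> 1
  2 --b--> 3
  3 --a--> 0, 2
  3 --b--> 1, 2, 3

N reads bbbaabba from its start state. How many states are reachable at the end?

Start: {0}
read b: {0, 1, 2}
read b: {0, 1, 2, 3}
read b: {0, 1, 2, 3}
read a: {0, 1, 2, 3}
read a: {0, 1, 2, 3}
read b: {0, 1, 2, 3}
read b: {0, 1, 2, 3}
read a: {0, 1, 2, 3}
Final reachable set {0, 1, 2, 3} has 4 states.

4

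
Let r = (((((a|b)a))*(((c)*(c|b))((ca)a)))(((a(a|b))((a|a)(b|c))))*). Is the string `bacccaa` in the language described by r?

Split as bacccaa·ε: ((((a|b)a))*(((c)*(c|b))((ca)a))) matches bacccaa and (((a(a|b))((a|a)(b|c))))* matches ε.

yes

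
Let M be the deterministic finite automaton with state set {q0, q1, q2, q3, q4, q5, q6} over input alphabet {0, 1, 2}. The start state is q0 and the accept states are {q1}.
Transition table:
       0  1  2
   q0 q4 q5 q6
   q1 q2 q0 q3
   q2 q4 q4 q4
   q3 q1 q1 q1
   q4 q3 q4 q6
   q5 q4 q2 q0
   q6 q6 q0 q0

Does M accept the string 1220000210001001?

q0 --1--> q5
q5 --2--> q0
q0 --2--> q6
q6 --0--> q6
q6 --0--> q6
q6 --0--> q6
q6 --0--> q6
q6 --2--> q0
q0 --1--> q5
q5 --0--> q4
q4 --0--> q3
q3 --0--> q1
q1 --1--> q0
q0 --0--> q4
q4 --0--> q3
q3 --1--> q1
End in state q1, which is an accepting state.

accepted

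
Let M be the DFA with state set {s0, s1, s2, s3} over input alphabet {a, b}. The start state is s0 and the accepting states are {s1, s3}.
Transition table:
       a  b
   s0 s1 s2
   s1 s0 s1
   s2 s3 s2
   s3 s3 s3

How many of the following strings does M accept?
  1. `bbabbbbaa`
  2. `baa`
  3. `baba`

3

`bbabbbbaa`: accepted
`baa`: accepted
`baba`: accepted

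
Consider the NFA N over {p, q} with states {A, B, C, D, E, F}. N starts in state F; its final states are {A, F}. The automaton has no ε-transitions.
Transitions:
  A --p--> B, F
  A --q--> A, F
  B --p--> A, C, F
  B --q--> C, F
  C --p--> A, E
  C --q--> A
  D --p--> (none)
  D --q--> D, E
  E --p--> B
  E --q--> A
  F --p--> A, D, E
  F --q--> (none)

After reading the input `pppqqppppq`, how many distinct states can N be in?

Start: {F}
read p: {A, D, E}
read p: {B, F}
read p: {A, C, D, E, F}
read q: {A, D, E, F}
read q: {A, D, E, F}
read p: {A, B, D, E, F}
read p: {A, B, C, D, E, F}
read p: {A, B, C, D, E, F}
read p: {A, B, C, D, E, F}
read q: {A, C, D, E, F}
Final reachable set {A, C, D, E, F} has 5 states.

5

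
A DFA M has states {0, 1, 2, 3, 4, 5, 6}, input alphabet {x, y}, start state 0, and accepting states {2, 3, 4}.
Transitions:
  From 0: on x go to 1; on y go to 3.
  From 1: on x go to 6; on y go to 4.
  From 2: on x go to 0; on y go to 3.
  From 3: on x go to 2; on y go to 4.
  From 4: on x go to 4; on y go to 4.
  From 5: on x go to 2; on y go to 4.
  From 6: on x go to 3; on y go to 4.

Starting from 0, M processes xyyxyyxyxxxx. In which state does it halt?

0 --x--> 1
1 --y--> 4
4 --y--> 4
4 --x--> 4
4 --y--> 4
4 --y--> 4
4 --x--> 4
4 --y--> 4
4 --x--> 4
4 --x--> 4
4 --x--> 4
4 --x--> 4

4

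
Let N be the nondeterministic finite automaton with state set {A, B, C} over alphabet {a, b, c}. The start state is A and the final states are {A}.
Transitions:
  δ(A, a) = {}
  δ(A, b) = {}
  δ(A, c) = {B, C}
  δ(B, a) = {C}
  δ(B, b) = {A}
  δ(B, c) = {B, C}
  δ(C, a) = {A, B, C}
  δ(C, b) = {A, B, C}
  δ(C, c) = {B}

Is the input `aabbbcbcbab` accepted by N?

rejected

Start: {A}
read a: {}
The reachable set is empty and stays empty for the remaining 10 symbols.
Reachable ∩ accepting = {} — empty.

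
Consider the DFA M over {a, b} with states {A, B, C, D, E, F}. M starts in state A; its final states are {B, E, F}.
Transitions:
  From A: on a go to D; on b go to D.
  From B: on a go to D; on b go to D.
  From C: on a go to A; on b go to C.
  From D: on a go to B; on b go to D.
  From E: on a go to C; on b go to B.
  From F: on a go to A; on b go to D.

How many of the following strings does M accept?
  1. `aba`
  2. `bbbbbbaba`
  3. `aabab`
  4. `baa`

`aba`: accepted
`bbbbbbaba`: accepted
`aabab`: rejected
`baa`: rejected

2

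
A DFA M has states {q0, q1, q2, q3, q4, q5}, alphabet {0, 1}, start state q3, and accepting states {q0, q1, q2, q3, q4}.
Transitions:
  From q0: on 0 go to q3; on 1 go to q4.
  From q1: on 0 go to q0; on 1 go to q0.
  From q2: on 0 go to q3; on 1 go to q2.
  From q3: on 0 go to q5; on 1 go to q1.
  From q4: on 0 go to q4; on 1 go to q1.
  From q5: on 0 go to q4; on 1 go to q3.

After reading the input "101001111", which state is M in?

q1

q3 --1--> q1
q1 --0--> q0
q0 --1--> q4
q4 --0--> q4
q4 --0--> q4
q4 --1--> q1
q1 --1--> q0
q0 --1--> q4
q4 --1--> q1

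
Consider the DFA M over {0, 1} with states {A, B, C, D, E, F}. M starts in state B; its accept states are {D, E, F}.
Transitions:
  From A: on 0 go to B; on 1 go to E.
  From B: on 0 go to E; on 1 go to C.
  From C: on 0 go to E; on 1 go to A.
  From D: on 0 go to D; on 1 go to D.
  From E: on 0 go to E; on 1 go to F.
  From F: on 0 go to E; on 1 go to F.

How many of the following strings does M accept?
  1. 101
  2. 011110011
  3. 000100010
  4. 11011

101: accepted
011110011: accepted
000100010: accepted
11011: rejected

3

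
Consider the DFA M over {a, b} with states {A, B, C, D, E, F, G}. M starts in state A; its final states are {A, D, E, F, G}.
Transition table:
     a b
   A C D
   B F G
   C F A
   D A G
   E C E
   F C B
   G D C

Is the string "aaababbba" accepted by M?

A --a--> C
C --a--> F
F --a--> C
C --b--> A
A --a--> C
C --b--> A
A --b--> D
D --b--> G
G --a--> D
End in state D, which is an accepting state.

accepted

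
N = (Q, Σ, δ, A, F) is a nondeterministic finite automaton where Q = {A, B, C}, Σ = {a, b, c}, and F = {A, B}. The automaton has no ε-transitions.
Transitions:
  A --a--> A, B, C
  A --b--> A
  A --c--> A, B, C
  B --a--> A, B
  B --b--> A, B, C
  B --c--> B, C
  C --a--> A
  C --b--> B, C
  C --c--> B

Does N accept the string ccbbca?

accepted

Start: {A}
read c: {A, B, C}
read c: {A, B, C}
read b: {A, B, C}
read b: {A, B, C}
read c: {A, B, C}
read a: {A, B, C}
Reachable ∩ accepting = {A, B} — nonempty.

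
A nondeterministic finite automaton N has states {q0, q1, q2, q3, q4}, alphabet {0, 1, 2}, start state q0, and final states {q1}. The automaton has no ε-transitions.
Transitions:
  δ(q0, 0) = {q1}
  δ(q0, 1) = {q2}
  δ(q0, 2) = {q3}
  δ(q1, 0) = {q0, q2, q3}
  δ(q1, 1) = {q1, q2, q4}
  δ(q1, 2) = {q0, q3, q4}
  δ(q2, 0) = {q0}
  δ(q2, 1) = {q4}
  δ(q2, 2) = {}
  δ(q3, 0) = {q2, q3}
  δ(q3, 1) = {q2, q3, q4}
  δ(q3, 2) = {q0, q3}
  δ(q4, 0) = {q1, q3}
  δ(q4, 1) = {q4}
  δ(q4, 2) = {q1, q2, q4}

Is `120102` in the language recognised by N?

rejected

Start: {q0}
read 1: {q2}
read 2: {}
The reachable set is empty and stays empty for the remaining 4 symbols.
Reachable ∩ accepting = {} — empty.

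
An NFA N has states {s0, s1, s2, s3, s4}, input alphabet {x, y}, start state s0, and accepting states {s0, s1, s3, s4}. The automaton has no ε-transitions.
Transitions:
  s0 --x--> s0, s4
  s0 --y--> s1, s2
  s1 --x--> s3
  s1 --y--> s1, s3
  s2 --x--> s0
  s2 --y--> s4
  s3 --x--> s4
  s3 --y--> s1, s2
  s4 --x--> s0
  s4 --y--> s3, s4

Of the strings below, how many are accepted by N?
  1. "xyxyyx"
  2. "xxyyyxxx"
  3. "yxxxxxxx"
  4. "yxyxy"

"xyxyyx": accepted
"xxyyyxxx": accepted
"yxxxxxxx": accepted
"yxyxy": accepted

4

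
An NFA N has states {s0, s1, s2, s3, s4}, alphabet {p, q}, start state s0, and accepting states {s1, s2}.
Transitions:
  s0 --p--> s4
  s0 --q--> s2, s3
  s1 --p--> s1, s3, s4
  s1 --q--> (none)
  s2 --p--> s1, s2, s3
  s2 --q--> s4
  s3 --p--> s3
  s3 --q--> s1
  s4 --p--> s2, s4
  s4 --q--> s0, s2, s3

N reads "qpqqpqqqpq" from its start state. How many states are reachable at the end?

Start: {s0}
read q: {s2, s3}
read p: {s1, s2, s3}
read q: {s1, s4}
read q: {s0, s2, s3}
read p: {s1, s2, s3, s4}
read q: {s0, s1, s2, s3, s4}
read q: {s0, s1, s2, s3, s4}
read q: {s0, s1, s2, s3, s4}
read p: {s1, s2, s3, s4}
read q: {s0, s1, s2, s3, s4}
Final reachable set {s0, s1, s2, s3, s4} has 5 states.

5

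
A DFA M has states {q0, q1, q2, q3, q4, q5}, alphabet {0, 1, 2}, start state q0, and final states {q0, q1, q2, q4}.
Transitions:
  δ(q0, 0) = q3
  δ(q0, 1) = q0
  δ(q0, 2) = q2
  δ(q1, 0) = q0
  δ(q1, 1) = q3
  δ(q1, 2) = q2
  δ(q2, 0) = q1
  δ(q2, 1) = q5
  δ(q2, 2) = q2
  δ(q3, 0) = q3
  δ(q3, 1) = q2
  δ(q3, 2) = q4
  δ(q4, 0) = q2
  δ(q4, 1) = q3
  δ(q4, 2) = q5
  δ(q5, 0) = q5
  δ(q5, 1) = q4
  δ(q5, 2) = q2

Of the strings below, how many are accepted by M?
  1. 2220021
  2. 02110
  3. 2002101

2

2220021: rejected
02110: accepted
2002101: accepted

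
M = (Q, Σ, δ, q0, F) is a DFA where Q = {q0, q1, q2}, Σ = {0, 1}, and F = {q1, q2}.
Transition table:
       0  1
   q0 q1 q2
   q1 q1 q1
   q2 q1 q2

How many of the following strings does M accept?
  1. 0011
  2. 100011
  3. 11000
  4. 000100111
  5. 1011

5

0011: accepted
100011: accepted
11000: accepted
000100111: accepted
1011: accepted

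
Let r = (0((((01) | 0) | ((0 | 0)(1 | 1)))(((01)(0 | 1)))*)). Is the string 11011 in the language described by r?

No split of 11011 into u·v has 0 matching u and ((((01)|0)|((0|0)(1|1)))(((01)(0|1)))*) matching v.

no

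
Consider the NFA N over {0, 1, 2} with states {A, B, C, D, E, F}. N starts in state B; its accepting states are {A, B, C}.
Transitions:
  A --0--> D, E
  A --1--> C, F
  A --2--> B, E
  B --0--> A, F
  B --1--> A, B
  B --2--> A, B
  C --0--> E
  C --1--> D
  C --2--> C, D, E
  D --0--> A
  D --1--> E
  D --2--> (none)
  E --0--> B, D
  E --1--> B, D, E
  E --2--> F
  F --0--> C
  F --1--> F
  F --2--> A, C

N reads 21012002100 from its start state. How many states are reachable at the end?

Start: {B}
read 2: {A, B}
read 1: {A, B, C, F}
read 0: {A, C, D, E, F}
read 1: {B, C, D, E, F}
read 2: {A, B, C, D, E, F}
read 0: {A, B, C, D, E, F}
read 0: {A, B, C, D, E, F}
read 2: {A, B, C, D, E, F}
read 1: {A, B, C, D, E, F}
read 0: {A, B, C, D, E, F}
read 0: {A, B, C, D, E, F}
Final reachable set {A, B, C, D, E, F} has 6 states.

6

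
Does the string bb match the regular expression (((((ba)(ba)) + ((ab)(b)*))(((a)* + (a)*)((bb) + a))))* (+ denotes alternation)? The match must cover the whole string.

no

bb cannot be split into zero or more pieces each matching ((((ba)(ba))+((ab)(b)*))(((a)*+(a)*)((bb)+a))).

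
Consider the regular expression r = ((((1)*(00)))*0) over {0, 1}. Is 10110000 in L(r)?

no

No split of 10110000 into u·v has (((1)*(00)))* matching u and 0 matching v.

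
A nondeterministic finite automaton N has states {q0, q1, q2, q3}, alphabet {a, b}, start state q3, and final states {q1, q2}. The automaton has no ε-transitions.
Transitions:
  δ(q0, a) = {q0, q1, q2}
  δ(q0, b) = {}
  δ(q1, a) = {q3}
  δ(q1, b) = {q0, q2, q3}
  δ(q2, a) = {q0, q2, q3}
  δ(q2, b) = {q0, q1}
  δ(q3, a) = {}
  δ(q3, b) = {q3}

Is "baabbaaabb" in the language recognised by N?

Start: {q3}
read b: {q3}
read a: {}
The reachable set is empty and stays empty for the remaining 8 symbols.
Reachable ∩ accepting = {} — empty.

rejected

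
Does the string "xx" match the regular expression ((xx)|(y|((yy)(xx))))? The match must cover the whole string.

yes

The left alternative (xx) matches xx.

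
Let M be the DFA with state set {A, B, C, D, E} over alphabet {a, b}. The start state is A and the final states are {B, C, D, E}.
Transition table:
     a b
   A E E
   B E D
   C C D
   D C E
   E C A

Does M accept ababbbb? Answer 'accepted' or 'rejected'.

A --a--> E
E --b--> A
A --a--> E
E --b--> A
A --b--> E
E --b--> A
A --b--> E
End in state E, which is an accepting state.

accepted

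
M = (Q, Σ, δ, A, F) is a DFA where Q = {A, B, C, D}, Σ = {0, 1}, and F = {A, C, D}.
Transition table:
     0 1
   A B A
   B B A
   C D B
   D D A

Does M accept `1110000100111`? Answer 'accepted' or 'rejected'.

A --1--> A
A --1--> A
A --1--> A
A --0--> B
B --0--> B
B --0--> B
B --0--> B
B --1--> A
A --0--> B
B --0--> B
B --1--> A
A --1--> A
A --1--> A
End in state A, which is an accepting state.

accepted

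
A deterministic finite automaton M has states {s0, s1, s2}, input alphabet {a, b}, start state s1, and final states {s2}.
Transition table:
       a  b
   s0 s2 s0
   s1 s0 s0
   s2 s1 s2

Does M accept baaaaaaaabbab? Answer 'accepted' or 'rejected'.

accepted

s1 --b--> s0
s0 --a--> s2
s2 --a--> s1
s1 --a--> s0
s0 --a--> s2
s2 --a--> s1
s1 --a--> s0
s0 --a--> s2
s2 --a--> s1
s1 --b--> s0
s0 --b--> s0
s0 --a--> s2
s2 --b--> s2
End in state s2, which is an accepting state.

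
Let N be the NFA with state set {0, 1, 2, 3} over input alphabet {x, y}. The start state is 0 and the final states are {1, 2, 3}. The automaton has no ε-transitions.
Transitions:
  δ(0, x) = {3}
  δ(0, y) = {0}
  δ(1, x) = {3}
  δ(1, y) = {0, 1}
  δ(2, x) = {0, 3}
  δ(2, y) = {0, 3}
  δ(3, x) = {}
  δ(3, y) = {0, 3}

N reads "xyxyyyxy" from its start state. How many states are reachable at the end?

2

Start: {0}
read x: {3}
read y: {0, 3}
read x: {3}
read y: {0, 3}
read y: {0, 3}
read y: {0, 3}
read x: {3}
read y: {0, 3}
Final reachable set {0, 3} has 2 states.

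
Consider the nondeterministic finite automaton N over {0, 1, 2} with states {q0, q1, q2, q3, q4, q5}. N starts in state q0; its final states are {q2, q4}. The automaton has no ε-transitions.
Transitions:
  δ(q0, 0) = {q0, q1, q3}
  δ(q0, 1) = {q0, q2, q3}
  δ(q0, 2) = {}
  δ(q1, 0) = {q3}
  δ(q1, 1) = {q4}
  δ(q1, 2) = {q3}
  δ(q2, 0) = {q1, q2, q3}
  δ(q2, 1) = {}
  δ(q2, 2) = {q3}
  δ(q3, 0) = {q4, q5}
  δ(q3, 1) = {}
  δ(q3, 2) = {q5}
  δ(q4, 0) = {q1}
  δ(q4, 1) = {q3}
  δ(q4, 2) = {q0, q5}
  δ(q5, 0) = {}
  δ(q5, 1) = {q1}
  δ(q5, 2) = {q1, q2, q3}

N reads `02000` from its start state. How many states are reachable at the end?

1

Start: {q0}
read 0: {q0, q1, q3}
read 2: {q3, q5}
read 0: {q4, q5}
read 0: {q1}
read 0: {q3}
Final reachable set {q3} has 1 state.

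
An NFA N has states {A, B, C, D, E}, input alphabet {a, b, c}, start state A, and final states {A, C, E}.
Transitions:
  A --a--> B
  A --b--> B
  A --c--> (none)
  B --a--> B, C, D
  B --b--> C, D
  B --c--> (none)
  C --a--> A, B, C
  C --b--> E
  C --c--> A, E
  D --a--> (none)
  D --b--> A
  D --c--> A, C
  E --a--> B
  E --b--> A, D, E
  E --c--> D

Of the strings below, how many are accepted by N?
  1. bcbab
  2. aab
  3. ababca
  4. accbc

2

bcbab: rejected
aab: accepted
ababca: accepted
accbc: rejected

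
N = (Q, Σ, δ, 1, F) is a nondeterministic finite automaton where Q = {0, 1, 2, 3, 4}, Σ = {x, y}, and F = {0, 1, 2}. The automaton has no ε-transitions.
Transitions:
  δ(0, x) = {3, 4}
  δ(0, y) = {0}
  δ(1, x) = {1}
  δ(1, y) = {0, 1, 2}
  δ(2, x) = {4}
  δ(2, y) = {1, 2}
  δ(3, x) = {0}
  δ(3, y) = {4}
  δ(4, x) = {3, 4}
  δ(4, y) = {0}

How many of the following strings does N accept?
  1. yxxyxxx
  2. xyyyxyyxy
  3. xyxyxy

yxxyxxx: accepted
xyyyxyyxy: accepted
xyxyxy: accepted

3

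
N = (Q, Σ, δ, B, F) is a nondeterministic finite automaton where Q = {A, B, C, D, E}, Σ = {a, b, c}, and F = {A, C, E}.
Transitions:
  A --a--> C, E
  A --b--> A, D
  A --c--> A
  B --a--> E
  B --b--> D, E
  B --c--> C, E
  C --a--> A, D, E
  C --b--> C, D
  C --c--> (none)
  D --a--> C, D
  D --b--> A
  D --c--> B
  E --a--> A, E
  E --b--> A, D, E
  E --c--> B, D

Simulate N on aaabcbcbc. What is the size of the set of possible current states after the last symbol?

Start: {B}
read a: {E}
read a: {A, E}
read a: {A, C, E}
read b: {A, C, D, E}
read c: {A, B, D}
read b: {A, D, E}
read c: {A, B, D}
read b: {A, D, E}
read c: {A, B, D}
Final reachable set {A, B, D} has 3 states.

3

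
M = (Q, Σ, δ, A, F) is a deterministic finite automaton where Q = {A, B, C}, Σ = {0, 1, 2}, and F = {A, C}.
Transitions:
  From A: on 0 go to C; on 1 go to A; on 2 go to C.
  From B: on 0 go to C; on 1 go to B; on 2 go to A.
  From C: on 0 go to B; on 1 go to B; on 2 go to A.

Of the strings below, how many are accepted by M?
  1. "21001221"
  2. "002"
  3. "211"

1

"21001221": rejected
"002": accepted
"211": rejected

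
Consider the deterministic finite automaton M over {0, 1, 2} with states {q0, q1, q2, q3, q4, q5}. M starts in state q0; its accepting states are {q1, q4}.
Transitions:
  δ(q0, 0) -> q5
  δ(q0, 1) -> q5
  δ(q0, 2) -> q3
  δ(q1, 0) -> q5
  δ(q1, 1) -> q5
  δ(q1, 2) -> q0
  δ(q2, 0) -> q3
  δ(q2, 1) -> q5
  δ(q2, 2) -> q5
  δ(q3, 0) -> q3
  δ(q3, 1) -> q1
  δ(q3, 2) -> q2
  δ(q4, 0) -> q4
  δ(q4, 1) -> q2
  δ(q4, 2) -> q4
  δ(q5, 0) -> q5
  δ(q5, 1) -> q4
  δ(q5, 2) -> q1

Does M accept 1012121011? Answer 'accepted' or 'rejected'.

rejected

q0 --1--> q5
q5 --0--> q5
q5 --1--> q4
q4 --2--> q4
q4 --1--> q2
q2 --2--> q5
q5 --1--> q4
q4 --0--> q4
q4 --1--> q2
q2 --1--> q5
End in state q5, which is not an accepting state.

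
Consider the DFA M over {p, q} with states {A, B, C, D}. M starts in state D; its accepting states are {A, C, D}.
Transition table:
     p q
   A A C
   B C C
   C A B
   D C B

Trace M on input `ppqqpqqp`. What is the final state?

D --p--> C
C --p--> A
A --q--> C
C --q--> B
B --p--> C
C --q--> B
B --q--> C
C --p--> A

A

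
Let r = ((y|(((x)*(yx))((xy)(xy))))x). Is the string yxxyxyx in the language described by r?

Split as yxxyxy·x: (y|(((x)*(yx))((xy)(xy)))) matches yxxyxy and x matches x.

yes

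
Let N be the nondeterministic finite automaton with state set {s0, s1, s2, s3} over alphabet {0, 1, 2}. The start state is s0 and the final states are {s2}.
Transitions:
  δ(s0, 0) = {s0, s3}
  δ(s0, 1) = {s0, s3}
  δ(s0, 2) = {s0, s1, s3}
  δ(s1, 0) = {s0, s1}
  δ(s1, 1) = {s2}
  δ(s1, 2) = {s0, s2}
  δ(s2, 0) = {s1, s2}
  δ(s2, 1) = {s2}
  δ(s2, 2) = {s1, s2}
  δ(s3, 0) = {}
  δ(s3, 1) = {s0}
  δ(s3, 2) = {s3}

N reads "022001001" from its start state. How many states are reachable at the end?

Start: {s0}
read 0: {s0, s3}
read 2: {s0, s1, s3}
read 2: {s0, s1, s2, s3}
read 0: {s0, s1, s2, s3}
read 0: {s0, s1, s2, s3}
read 1: {s0, s2, s3}
read 0: {s0, s1, s2, s3}
read 0: {s0, s1, s2, s3}
read 1: {s0, s2, s3}
Final reachable set {s0, s2, s3} has 3 states.

3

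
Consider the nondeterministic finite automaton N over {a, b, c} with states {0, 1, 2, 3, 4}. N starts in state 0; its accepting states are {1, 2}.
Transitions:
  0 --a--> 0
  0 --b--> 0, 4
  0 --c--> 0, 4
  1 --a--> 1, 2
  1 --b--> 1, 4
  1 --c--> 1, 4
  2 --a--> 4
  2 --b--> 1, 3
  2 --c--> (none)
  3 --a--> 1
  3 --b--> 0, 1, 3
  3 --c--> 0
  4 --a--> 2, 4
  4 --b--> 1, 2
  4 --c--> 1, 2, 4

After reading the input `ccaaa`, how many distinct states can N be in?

Start: {0}
read c: {0, 4}
read c: {0, 1, 2, 4}
read a: {0, 1, 2, 4}
read a: {0, 1, 2, 4}
read a: {0, 1, 2, 4}
Final reachable set {0, 1, 2, 4} has 4 states.

4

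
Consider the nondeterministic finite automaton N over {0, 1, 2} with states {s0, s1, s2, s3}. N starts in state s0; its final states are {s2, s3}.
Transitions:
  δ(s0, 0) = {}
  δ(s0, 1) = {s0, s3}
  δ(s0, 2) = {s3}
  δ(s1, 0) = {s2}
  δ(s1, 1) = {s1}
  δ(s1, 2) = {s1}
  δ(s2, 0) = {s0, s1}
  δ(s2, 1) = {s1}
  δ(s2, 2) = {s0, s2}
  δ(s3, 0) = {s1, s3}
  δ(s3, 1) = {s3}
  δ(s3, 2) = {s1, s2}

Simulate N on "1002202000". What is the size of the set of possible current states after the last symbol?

Start: {s0}
read 1: {s0, s3}
read 0: {s1, s3}
read 0: {s1, s2, s3}
read 2: {s0, s1, s2}
read 2: {s0, s1, s2, s3}
read 0: {s0, s1, s2, s3}
read 2: {s0, s1, s2, s3}
read 0: {s0, s1, s2, s3}
read 0: {s0, s1, s2, s3}
read 0: {s0, s1, s2, s3}
Final reachable set {s0, s1, s2, s3} has 4 states.

4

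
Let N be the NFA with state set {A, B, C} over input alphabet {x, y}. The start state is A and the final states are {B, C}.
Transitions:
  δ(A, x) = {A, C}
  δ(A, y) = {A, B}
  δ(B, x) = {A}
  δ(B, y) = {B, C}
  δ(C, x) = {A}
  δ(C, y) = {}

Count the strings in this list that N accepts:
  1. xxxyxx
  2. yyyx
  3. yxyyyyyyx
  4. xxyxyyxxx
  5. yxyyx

5

xxxyxx: accepted
yyyx: accepted
yxyyyyyyx: accepted
xxyxyyxxx: accepted
yxyyx: accepted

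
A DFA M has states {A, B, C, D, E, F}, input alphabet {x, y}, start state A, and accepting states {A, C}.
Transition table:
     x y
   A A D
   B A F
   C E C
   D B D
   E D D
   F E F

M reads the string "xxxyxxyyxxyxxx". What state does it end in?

A --x--> A
A --x--> A
A --x--> A
A --y--> D
D --x--> B
B --x--> A
A --y--> D
D --y--> D
D --x--> B
B --x--> A
A --y--> D
D --x--> B
B --x--> A
A --x--> A

A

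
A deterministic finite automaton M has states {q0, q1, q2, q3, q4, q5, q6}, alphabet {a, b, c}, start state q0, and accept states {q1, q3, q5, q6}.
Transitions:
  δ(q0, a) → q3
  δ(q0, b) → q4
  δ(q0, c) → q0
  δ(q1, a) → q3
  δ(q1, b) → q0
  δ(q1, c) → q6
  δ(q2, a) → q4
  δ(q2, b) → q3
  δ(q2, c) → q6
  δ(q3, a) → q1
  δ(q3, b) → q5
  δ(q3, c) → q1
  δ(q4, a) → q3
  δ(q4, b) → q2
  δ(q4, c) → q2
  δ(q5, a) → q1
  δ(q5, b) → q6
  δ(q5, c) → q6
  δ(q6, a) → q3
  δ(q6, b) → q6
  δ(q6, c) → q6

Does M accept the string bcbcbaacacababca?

q0 --b--> q4
q4 --c--> q2
q2 --b--> q3
q3 --c--> q1
q1 --b--> q0
q0 --a--> q3
q3 --a--> q1
q1 --c--> q6
q6 --a--> q3
q3 --c--> q1
q1 --a--> q3
q3 --b--> q5
q5 --a--> q1
q1 --b--> q0
q0 --c--> q0
q0 --a--> q3
End in state q3, which is an accepting state.

accepted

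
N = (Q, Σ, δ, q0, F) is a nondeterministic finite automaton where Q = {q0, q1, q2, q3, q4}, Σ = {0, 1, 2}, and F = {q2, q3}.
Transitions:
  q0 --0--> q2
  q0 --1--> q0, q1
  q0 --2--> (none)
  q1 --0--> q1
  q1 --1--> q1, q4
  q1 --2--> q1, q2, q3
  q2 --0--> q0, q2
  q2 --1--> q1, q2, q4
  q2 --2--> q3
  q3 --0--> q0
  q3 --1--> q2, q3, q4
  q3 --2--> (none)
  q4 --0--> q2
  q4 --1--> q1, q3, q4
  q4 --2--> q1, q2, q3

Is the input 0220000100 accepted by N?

Start: {q0}
read 0: {q2}
read 2: {q3}
read 2: {}
The reachable set is empty and stays empty for the remaining 7 symbols.
Reachable ∩ accepting = {} — empty.

rejected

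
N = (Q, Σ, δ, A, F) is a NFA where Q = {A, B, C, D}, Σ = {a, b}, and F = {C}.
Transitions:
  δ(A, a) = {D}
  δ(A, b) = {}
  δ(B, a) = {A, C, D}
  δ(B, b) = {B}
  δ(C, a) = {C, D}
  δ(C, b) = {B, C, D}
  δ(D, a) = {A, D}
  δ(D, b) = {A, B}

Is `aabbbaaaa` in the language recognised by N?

Start: {A}
read a: {D}
read a: {A, D}
read b: {A, B}
read b: {B}
read b: {B}
read a: {A, C, D}
read a: {A, C, D}
read a: {A, C, D}
read a: {A, C, D}
Reachable ∩ accepting = {C} — nonempty.

accepted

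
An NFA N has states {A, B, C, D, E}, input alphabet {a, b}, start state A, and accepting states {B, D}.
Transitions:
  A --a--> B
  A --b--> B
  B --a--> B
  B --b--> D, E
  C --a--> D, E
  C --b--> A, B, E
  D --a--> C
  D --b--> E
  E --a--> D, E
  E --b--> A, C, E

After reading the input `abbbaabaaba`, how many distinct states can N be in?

Start: {A}
read a: {B}
read b: {D, E}
read b: {A, C, E}
read b: {A, B, C, E}
read a: {B, D, E}
read a: {B, C, D, E}
read b: {A, B, C, D, E}
read a: {B, C, D, E}
read a: {B, C, D, E}
read b: {A, B, C, D, E}
read a: {B, C, D, E}
Final reachable set {B, C, D, E} has 4 states.

4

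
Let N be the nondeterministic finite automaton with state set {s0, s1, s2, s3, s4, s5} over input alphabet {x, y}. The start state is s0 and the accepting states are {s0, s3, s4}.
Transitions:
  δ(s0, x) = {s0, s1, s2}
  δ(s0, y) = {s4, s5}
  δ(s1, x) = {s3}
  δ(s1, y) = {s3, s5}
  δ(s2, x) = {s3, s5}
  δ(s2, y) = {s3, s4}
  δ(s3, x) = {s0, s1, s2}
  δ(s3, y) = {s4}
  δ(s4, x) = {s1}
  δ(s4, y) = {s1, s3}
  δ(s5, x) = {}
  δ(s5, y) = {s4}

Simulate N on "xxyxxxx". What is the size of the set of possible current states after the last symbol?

Start: {s0}
read x: {s0, s1, s2}
read x: {s0, s1, s2, s3, s5}
read y: {s3, s4, s5}
read x: {s0, s1, s2}
read x: {s0, s1, s2, s3, s5}
read x: {s0, s1, s2, s3, s5}
read x: {s0, s1, s2, s3, s5}
Final reachable set {s0, s1, s2, s3, s5} has 5 states.

5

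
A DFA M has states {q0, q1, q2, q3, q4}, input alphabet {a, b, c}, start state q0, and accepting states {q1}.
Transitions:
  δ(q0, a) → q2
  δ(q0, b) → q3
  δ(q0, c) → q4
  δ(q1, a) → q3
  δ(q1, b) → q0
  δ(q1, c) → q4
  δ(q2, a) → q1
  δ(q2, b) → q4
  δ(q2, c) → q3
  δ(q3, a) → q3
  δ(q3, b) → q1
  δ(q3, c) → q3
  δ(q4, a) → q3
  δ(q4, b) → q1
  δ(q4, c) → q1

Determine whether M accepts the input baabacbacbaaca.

rejected

q0 --b--> q3
q3 --a--> q3
q3 --a--> q3
q3 --b--> q1
q1 --a--> q3
q3 --c--> q3
q3 --b--> q1
q1 --a--> q3
q3 --c--> q3
q3 --b--> q1
q1 --a--> q3
q3 --a--> q3
q3 --c--> q3
q3 --a--> q3
End in state q3, which is not an accepting state.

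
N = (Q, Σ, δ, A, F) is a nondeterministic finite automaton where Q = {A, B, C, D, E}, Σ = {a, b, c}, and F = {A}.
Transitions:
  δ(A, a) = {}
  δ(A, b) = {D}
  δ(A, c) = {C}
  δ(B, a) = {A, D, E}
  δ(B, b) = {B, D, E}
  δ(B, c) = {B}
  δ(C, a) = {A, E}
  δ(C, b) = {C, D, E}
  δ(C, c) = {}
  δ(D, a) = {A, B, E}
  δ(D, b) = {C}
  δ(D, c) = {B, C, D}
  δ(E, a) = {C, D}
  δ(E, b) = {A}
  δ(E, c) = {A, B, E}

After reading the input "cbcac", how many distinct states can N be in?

5

Start: {A}
read c: {C}
read b: {C, D, E}
read c: {A, B, C, D, E}
read a: {A, B, C, D, E}
read c: {A, B, C, D, E}
Final reachable set {A, B, C, D, E} has 5 states.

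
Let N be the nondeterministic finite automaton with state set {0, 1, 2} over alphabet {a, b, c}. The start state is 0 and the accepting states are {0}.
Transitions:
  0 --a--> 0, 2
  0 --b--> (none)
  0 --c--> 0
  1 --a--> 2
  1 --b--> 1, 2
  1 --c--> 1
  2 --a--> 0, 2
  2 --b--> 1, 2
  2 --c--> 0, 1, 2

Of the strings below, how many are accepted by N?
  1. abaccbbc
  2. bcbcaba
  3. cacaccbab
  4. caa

2

abaccbbc: accepted
bcbcaba: rejected
cacaccbab: rejected
caa: accepted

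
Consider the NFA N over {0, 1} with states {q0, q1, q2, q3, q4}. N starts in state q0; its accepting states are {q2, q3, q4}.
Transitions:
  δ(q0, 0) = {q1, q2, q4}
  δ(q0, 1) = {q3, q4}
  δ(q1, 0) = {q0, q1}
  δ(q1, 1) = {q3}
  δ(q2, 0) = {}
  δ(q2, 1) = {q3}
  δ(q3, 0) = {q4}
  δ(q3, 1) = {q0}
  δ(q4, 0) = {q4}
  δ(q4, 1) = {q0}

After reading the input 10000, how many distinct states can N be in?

Start: {q0}
read 1: {q3, q4}
read 0: {q4}
read 0: {q4}
read 0: {q4}
read 0: {q4}
Final reachable set {q4} has 1 state.

1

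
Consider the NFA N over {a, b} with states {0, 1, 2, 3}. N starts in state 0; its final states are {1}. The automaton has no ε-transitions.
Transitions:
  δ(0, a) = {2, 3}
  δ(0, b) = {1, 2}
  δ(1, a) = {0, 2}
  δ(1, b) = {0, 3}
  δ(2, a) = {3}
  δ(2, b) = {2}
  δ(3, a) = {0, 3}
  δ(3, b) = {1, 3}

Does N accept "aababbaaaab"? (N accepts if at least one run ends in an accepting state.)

accepted

Start: {0}
read a: {2, 3}
read a: {0, 3}
read b: {1, 2, 3}
read a: {0, 2, 3}
read b: {1, 2, 3}
read b: {0, 1, 2, 3}
read a: {0, 2, 3}
read a: {0, 2, 3}
read a: {0, 2, 3}
read a: {0, 2, 3}
read b: {1, 2, 3}
Reachable ∩ accepting = {1} — nonempty.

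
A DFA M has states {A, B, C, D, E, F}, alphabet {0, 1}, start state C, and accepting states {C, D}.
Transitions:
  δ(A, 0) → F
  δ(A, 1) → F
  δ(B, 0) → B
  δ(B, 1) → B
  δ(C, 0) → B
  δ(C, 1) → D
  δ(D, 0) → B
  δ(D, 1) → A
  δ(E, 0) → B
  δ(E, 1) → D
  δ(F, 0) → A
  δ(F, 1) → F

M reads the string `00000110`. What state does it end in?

C --0--> B
B --0--> B
B --0--> B
B --0--> B
B --0--> B
B --1--> B
B --1--> B
B --0--> B

B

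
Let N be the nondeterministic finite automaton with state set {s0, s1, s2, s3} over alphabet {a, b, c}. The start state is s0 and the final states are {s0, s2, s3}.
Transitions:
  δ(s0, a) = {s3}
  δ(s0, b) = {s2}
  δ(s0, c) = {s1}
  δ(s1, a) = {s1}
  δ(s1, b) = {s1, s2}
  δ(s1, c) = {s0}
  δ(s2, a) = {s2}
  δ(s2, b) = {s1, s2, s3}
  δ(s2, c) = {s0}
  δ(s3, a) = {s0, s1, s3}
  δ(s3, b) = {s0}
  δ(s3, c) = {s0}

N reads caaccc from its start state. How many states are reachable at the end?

1

Start: {s0}
read c: {s1}
read a: {s1}
read a: {s1}
read c: {s0}
read c: {s1}
read c: {s0}
Final reachable set {s0} has 1 state.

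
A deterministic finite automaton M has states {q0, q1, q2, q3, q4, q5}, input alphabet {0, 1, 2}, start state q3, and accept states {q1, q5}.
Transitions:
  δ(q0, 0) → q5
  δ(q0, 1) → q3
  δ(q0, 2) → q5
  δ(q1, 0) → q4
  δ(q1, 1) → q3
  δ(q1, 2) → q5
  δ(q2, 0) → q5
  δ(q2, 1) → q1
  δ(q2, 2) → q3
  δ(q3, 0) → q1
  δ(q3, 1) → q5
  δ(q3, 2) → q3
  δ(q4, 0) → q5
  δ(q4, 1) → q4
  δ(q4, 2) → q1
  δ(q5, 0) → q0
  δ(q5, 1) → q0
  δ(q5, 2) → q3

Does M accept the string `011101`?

q3 --0--> q1
q1 --1--> q3
q3 --1--> q5
q5 --1--> q0
q0 --0--> q5
q5 --1--> q0
End in state q0, which is not an accepting state.

rejected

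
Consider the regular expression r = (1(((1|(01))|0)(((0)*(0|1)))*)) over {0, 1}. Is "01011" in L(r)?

no

No split of 01011 into u·v has 1 matching u and (((1|(01))|0)(((0)*(0|1)))*) matching v.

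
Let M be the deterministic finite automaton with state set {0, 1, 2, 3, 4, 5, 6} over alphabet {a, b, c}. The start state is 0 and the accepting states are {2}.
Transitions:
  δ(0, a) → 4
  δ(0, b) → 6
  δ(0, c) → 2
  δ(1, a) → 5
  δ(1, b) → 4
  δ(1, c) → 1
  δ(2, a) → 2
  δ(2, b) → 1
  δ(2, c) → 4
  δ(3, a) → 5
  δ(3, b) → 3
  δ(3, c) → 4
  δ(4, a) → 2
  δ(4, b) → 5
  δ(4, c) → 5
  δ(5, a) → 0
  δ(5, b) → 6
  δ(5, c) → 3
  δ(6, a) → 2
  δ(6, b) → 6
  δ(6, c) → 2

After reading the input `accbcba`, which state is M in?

0

0 --a--> 4
4 --c--> 5
5 --c--> 3
3 --b--> 3
3 --c--> 4
4 --b--> 5
5 --a--> 0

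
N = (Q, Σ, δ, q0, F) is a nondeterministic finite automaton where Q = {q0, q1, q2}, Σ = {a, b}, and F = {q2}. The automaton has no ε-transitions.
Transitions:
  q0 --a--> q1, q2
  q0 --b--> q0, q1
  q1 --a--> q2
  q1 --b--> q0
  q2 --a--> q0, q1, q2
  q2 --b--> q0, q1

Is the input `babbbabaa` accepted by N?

Start: {q0}
read b: {q0, q1}
read a: {q1, q2}
read b: {q0, q1}
read b: {q0, q1}
read b: {q0, q1}
read a: {q1, q2}
read b: {q0, q1}
read a: {q1, q2}
read a: {q0, q1, q2}
Reachable ∩ accepting = {q2} — nonempty.

accepted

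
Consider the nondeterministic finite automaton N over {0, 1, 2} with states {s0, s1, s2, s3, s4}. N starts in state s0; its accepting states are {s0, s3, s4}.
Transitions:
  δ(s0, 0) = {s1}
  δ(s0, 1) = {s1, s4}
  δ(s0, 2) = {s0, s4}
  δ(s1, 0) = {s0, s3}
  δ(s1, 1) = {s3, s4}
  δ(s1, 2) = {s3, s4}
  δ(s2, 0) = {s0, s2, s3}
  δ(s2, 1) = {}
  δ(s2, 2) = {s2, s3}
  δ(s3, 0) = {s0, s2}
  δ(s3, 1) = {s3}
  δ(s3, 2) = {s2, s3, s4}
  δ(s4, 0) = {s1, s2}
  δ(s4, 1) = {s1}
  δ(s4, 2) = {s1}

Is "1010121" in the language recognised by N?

accepted

Start: {s0}
read 1: {s1, s4}
read 0: {s0, s1, s2, s3}
read 1: {s1, s3, s4}
read 0: {s0, s1, s2, s3}
read 1: {s1, s3, s4}
read 2: {s1, s2, s3, s4}
read 1: {s1, s3, s4}
Reachable ∩ accepting = {s3, s4} — nonempty.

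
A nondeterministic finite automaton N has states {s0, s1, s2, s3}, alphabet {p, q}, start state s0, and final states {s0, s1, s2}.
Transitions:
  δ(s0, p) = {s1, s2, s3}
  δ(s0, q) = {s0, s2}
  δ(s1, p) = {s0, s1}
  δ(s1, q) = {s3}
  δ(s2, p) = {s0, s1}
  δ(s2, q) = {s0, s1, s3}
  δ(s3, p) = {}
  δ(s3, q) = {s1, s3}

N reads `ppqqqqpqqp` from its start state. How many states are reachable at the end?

Start: {s0}
read p: {s1, s2, s3}
read p: {s0, s1}
read q: {s0, s2, s3}
read q: {s0, s1, s2, s3}
read q: {s0, s1, s2, s3}
read q: {s0, s1, s2, s3}
read p: {s0, s1, s2, s3}
read q: {s0, s1, s2, s3}
read q: {s0, s1, s2, s3}
read p: {s0, s1, s2, s3}
Final reachable set {s0, s1, s2, s3} has 4 states.

4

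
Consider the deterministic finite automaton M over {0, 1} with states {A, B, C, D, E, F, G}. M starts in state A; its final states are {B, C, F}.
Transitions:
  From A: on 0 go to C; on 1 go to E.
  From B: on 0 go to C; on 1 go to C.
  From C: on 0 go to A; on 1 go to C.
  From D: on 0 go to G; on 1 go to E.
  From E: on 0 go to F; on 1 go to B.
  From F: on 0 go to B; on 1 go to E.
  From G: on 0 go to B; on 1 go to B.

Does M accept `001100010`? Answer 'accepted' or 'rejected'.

rejected

A --0--> C
C --0--> A
A --1--> E
E --1--> B
B --0--> C
C --0--> A
A --0--> C
C --1--> C
C --0--> A
End in state A, which is not an accepting state.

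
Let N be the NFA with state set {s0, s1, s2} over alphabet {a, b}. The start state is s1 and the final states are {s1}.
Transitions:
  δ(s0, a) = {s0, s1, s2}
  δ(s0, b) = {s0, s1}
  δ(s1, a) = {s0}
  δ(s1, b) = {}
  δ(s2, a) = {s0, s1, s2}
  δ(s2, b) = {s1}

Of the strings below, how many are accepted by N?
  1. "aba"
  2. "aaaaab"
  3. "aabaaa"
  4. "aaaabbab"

4

"aba": accepted
"aaaaab": accepted
"aabaaa": accepted
"aaaabbab": accepted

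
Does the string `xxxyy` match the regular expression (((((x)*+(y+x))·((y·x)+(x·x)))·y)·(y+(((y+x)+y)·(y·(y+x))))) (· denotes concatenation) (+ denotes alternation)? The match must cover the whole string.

Split as xxxy·y: ((((x)*+(y+x))·((y·x)+(x·x)))·y) matches xxxy and (y+(((y+x)+y)·(y·(y+x)))) matches y.

yes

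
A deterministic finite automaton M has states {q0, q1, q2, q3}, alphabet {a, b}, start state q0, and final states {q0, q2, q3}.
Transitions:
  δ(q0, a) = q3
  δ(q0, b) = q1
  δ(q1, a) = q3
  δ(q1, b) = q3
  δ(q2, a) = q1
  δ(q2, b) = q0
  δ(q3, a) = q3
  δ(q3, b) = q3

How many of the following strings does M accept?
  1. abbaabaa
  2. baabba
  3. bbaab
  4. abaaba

4

abbaabaa: accepted
baabba: accepted
bbaab: accepted
abaaba: accepted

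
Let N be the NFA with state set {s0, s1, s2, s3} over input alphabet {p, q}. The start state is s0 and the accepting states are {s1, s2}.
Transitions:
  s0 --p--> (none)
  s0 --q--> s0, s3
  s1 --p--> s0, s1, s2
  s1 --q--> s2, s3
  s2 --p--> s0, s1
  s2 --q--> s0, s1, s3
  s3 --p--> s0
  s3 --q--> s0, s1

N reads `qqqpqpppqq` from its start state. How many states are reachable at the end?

Start: {s0}
read q: {s0, s3}
read q: {s0, s1, s3}
read q: {s0, s1, s2, s3}
read p: {s0, s1, s2}
read q: {s0, s1, s2, s3}
read p: {s0, s1, s2}
read p: {s0, s1, s2}
read p: {s0, s1, s2}
read q: {s0, s1, s2, s3}
read q: {s0, s1, s2, s3}
Final reachable set {s0, s1, s2, s3} has 4 states.

4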